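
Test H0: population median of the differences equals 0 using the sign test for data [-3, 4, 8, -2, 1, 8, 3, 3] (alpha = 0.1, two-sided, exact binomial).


Step 1: Discard zero differences. Original n = 8; n_eff = number of nonzero differences = 8.
Nonzero differences (with sign): -3, +4, +8, -2, +1, +8, +3, +3
Step 2: Count signs: positive = 6, negative = 2.
Step 3: Under H0: P(positive) = 0.5, so the number of positives S ~ Bin(8, 0.5).
Step 4: Two-sided exact p-value = sum of Bin(8,0.5) probabilities at or below the observed probability = 0.289062.
Step 5: alpha = 0.1. fail to reject H0.

n_eff = 8, pos = 6, neg = 2, p = 0.289062, fail to reject H0.


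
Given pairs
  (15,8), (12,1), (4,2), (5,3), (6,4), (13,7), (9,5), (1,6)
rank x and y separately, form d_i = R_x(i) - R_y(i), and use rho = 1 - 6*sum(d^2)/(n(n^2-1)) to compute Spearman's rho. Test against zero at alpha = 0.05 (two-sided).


Step 1: Rank x and y separately (midranks; no ties here).
rank(x): 15->8, 12->6, 4->2, 5->3, 6->4, 13->7, 9->5, 1->1
rank(y): 8->8, 1->1, 2->2, 3->3, 4->4, 7->7, 5->5, 6->6
Step 2: d_i = R_x(i) - R_y(i); compute d_i^2.
  (8-8)^2=0, (6-1)^2=25, (2-2)^2=0, (3-3)^2=0, (4-4)^2=0, (7-7)^2=0, (5-5)^2=0, (1-6)^2=25
sum(d^2) = 50.
Step 3: rho = 1 - 6*50 / (8*(8^2 - 1)) = 1 - 300/504 = 0.404762.
Step 4: Under H0, t = rho * sqrt((n-2)/(1-rho^2)) = 1.0842 ~ t(6).
Step 5: Two-sided p-value from the t-distribution with 6 df = 0.319889.
Step 6: alpha = 0.05. fail to reject H0.

rho = 0.4048, p = 0.319889, fail to reject H0 at alpha = 0.05.


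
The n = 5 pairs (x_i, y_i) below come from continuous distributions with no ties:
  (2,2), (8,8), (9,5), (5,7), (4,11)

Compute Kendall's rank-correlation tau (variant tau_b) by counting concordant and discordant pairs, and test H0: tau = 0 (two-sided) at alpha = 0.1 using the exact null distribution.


Step 1: Enumerate the 10 unordered pairs (i,j) with i<j and classify each by sign(x_j-x_i) * sign(y_j-y_i).
  (1,2):dx=+6,dy=+6->C; (1,3):dx=+7,dy=+3->C; (1,4):dx=+3,dy=+5->C; (1,5):dx=+2,dy=+9->C
  (2,3):dx=+1,dy=-3->D; (2,4):dx=-3,dy=-1->C; (2,5):dx=-4,dy=+3->D; (3,4):dx=-4,dy=+2->D
  (3,5):dx=-5,dy=+6->D; (4,5):dx=-1,dy=+4->D
Step 2: C = 5, D = 5, total pairs = 10.
Step 3: tau = (C - D)/(n(n-1)/2) = (5 - 5)/10 = 0.000000.
Step 4: Exact two-sided p-value (enumerate n! = 120 permutations of y under H0): p = 1.000000.
Step 5: alpha = 0.1. fail to reject H0.

tau_b = 0.0000 (C=5, D=5), p = 1.000000, fail to reject H0.


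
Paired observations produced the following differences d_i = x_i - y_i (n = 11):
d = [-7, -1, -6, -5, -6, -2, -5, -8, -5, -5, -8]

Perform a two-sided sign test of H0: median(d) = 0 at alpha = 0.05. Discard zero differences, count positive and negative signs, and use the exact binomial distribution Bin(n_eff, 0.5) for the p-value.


Step 1: Discard zero differences. Original n = 11; n_eff = number of nonzero differences = 11.
Nonzero differences (with sign): -7, -1, -6, -5, -6, -2, -5, -8, -5, -5, -8
Step 2: Count signs: positive = 0, negative = 11.
Step 3: Under H0: P(positive) = 0.5, so the number of positives S ~ Bin(11, 0.5).
Step 4: Two-sided exact p-value = sum of Bin(11,0.5) probabilities at or below the observed probability = 0.000977.
Step 5: alpha = 0.05. reject H0.

n_eff = 11, pos = 0, neg = 11, p = 0.000977, reject H0.


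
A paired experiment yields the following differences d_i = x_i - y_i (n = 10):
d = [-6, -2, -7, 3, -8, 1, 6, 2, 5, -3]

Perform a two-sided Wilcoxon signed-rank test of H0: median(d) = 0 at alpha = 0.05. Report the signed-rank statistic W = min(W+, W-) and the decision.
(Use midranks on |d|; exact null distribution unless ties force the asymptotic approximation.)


Step 1: Drop any zero differences (none here) and take |d_i|.
|d| = [6, 2, 7, 3, 8, 1, 6, 2, 5, 3]
Step 2: Midrank |d_i| (ties get averaged ranks).
ranks: |6|->7.5, |2|->2.5, |7|->9, |3|->4.5, |8|->10, |1|->1, |6|->7.5, |2|->2.5, |5|->6, |3|->4.5
Step 3: Attach original signs; sum ranks with positive sign and with negative sign.
W+ = 4.5 + 1 + 7.5 + 2.5 + 6 = 21.5
W- = 7.5 + 2.5 + 9 + 10 + 4.5 = 33.5
(Check: W+ + W- = 55 should equal n(n+1)/2 = 55.)
Step 4: Test statistic W = min(W+, W-) = 21.5.
Step 5: Ties in |d|, so use the tie-corrected normal approximation.
        E[W] = n(n+1)/4 = 10*11/4 = 27.5.
        Tie groups: |d|=2 (t=2), |d|=3 (t=2), |d|=6 (t=2); sum(t^3 - t) = 18.
        Var[W] = n(n+1)(2n+1)/24 - sum(t^3-t)/48 = 2310/24 - 18/48 = 95.875.
        z = (W - E[W]) / sqrt(Var[W]) = (21.5 - 27.5) / 9.7916 = -0.6128.
        Two-sided p = 2*Phi(z) = 0.540027.
Step 6: alpha = 0.05. fail to reject H0.

W+ = 21.5, W- = 33.5, W = min = 21.5, p = 0.540027, fail to reject H0.


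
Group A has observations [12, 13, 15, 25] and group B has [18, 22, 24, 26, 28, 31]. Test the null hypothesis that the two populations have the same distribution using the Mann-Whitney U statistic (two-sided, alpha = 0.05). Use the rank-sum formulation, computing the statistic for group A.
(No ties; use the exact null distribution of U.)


Step 1: Combine and sort all 10 observations; assign midranks.
sorted (value, group): (12,X), (13,X), (15,X), (18,Y), (22,Y), (24,Y), (25,X), (26,Y), (28,Y), (31,Y)
ranks: 12->1, 13->2, 15->3, 18->4, 22->5, 24->6, 25->7, 26->8, 28->9, 31->10
Step 2: Rank sum for X: R1 = 1 + 2 + 3 + 7 = 13.
Step 3: U_X = R1 - n1(n1+1)/2 = 13 - 4*5/2 = 13 - 10 = 3.
       U_Y = n1*n2 - U_X = 24 - 3 = 21.
Step 4: No ties, so the exact null distribution of U (based on enumerating the C(10,4) = 210 equally likely rank assignments) gives the two-sided p-value.
Step 5: p-value = 0.066667; compare to alpha = 0.05. fail to reject H0.

U_X = 3, p = 0.066667, fail to reject H0 at alpha = 0.05.


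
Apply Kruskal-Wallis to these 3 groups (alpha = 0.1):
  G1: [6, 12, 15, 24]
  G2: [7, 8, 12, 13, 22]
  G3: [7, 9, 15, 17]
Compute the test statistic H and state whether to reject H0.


Step 1: Combine all N = 13 observations and assign midranks.
sorted (value, group, rank): (6,G1,1), (7,G2,2.5), (7,G3,2.5), (8,G2,4), (9,G3,5), (12,G1,6.5), (12,G2,6.5), (13,G2,8), (15,G1,9.5), (15,G3,9.5), (17,G3,11), (22,G2,12), (24,G1,13)
Step 2: Sum ranks within each group.
R_1 = 30 (n_1 = 4)
R_2 = 33 (n_2 = 5)
R_3 = 28 (n_3 = 4)
Step 3: H = 12/(N(N+1)) * sum(R_i^2/n_i) - 3(N+1)
     = 12/(13*14) * (30^2/4 + 33^2/5 + 28^2/4) - 3*14
     = 0.065934 * 638.8 - 42
     = 0.118681.
Step 4: Ties present; correction factor C = 1 - 18/(13^3 - 13) = 0.991758. Corrected H = 0.118681 / 0.991758 = 0.119668.
Step 5: Under H0, H ~ chi^2(2); p-value = 0.941921.
Step 6: alpha = 0.1. fail to reject H0.

H = 0.1197, df = 2, p = 0.941921, fail to reject H0.


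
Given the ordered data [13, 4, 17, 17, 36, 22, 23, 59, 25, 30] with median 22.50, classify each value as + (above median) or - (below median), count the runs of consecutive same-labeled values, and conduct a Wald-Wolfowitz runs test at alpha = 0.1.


Step 1: Compute median = 22.50; label A = above, B = below.
Labels in order: BBBBABAAAA  (n_A = 5, n_B = 5)
Step 2: Count runs R = 4.
Step 3: Under H0 (random ordering), E[R] = 2*n_A*n_B/(n_A+n_B) + 1 = 2*5*5/10 + 1 = 6.0000.
        Var[R] = 2*n_A*n_B*(2*n_A*n_B - n_A - n_B) / ((n_A+n_B)^2 * (n_A+n_B-1)) = 2000/900 = 2.2222.
        SD[R] = 1.4907.
Step 4: Continuity-corrected z = (R + 0.5 - E[R]) / SD[R] = (4 + 0.5 - 6.0000) / 1.4907 = -1.0062.
Step 5: Two-sided p-value via normal approximation = 2*(1 - Phi(|z|)) = 0.314305.
Step 6: alpha = 0.1. fail to reject H0.

R = 4, z = -1.0062, p = 0.314305, fail to reject H0.


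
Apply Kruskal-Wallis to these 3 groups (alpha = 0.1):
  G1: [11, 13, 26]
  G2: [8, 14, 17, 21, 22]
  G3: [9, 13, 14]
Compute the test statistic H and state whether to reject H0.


Step 1: Combine all N = 11 observations and assign midranks.
sorted (value, group, rank): (8,G2,1), (9,G3,2), (11,G1,3), (13,G1,4.5), (13,G3,4.5), (14,G2,6.5), (14,G3,6.5), (17,G2,8), (21,G2,9), (22,G2,10), (26,G1,11)
Step 2: Sum ranks within each group.
R_1 = 18.5 (n_1 = 3)
R_2 = 34.5 (n_2 = 5)
R_3 = 13 (n_3 = 3)
Step 3: H = 12/(N(N+1)) * sum(R_i^2/n_i) - 3(N+1)
     = 12/(11*12) * (18.5^2/3 + 34.5^2/5 + 13^2/3) - 3*12
     = 0.090909 * 408.467 - 36
     = 1.133333.
Step 4: Ties present; correction factor C = 1 - 12/(11^3 - 11) = 0.990909. Corrected H = 1.133333 / 0.990909 = 1.143731.
Step 5: Under H0, H ~ chi^2(2); p-value = 0.564471.
Step 6: alpha = 0.1. fail to reject H0.

H = 1.1437, df = 2, p = 0.564471, fail to reject H0.


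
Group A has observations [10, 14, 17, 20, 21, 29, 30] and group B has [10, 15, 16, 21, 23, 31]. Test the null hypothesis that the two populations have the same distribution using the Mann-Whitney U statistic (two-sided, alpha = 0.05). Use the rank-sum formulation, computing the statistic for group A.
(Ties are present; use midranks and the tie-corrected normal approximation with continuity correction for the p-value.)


Step 1: Combine and sort all 13 observations; assign midranks.
sorted (value, group): (10,X), (10,Y), (14,X), (15,Y), (16,Y), (17,X), (20,X), (21,X), (21,Y), (23,Y), (29,X), (30,X), (31,Y)
ranks: 10->1.5, 10->1.5, 14->3, 15->4, 16->5, 17->6, 20->7, 21->8.5, 21->8.5, 23->10, 29->11, 30->12, 31->13
Step 2: Rank sum for X: R1 = 1.5 + 3 + 6 + 7 + 8.5 + 11 + 12 = 49.
Step 3: U_X = R1 - n1(n1+1)/2 = 49 - 7*8/2 = 49 - 28 = 21.
       U_Y = n1*n2 - U_X = 42 - 21 = 21.
Step 4: Ties are present, so use the tie-corrected normal approximation (with continuity correction) for the p-value.
Step 5: p-value = 1.000000; compare to alpha = 0.05. fail to reject H0.

U_X = 21, p = 1.000000, fail to reject H0 at alpha = 0.05.


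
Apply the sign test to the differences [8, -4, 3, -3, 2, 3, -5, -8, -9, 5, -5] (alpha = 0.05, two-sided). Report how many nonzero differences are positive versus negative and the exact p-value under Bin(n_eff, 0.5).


Step 1: Discard zero differences. Original n = 11; n_eff = number of nonzero differences = 11.
Nonzero differences (with sign): +8, -4, +3, -3, +2, +3, -5, -8, -9, +5, -5
Step 2: Count signs: positive = 5, negative = 6.
Step 3: Under H0: P(positive) = 0.5, so the number of positives S ~ Bin(11, 0.5).
Step 4: Two-sided exact p-value = sum of Bin(11,0.5) probabilities at or below the observed probability = 1.000000.
Step 5: alpha = 0.05. fail to reject H0.

n_eff = 11, pos = 5, neg = 6, p = 1.000000, fail to reject H0.


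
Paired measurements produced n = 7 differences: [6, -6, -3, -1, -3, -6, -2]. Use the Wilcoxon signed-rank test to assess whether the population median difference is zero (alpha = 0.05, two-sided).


Step 1: Drop any zero differences (none here) and take |d_i|.
|d| = [6, 6, 3, 1, 3, 6, 2]
Step 2: Midrank |d_i| (ties get averaged ranks).
ranks: |6|->6, |6|->6, |3|->3.5, |1|->1, |3|->3.5, |6|->6, |2|->2
Step 3: Attach original signs; sum ranks with positive sign and with negative sign.
W+ = 6 = 6
W- = 6 + 3.5 + 1 + 3.5 + 6 + 2 = 22
(Check: W+ + W- = 28 should equal n(n+1)/2 = 28.)
Step 4: Test statistic W = min(W+, W-) = 6.
Step 5: Ties in |d|, so use the tie-corrected normal approximation.
        E[W] = n(n+1)/4 = 7*8/4 = 14.
        Tie groups: |d|=3 (t=2), |d|=6 (t=3); sum(t^3 - t) = 30.
        Var[W] = n(n+1)(2n+1)/24 - sum(t^3-t)/48 = 840/24 - 30/48 = 34.375.
        z = (W - E[W]) / sqrt(Var[W]) = (6 - 14) / 5.8630 = -1.3645.
        Two-sided p = 2*Phi(z) = 0.172415.
Step 6: alpha = 0.05. fail to reject H0.

W+ = 6, W- = 22, W = min = 6, p = 0.172415, fail to reject H0.


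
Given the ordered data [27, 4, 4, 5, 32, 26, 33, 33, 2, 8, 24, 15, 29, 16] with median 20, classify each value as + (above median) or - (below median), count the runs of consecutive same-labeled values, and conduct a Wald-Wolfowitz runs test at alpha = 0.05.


Step 1: Compute median = 20; label A = above, B = below.
Labels in order: ABBBAAAABBABAB  (n_A = 7, n_B = 7)
Step 2: Count runs R = 8.
Step 3: Under H0 (random ordering), E[R] = 2*n_A*n_B/(n_A+n_B) + 1 = 2*7*7/14 + 1 = 8.0000.
        Var[R] = 2*n_A*n_B*(2*n_A*n_B - n_A - n_B) / ((n_A+n_B)^2 * (n_A+n_B-1)) = 8232/2548 = 3.2308.
        SD[R] = 1.7974.
Step 4: R = E[R], so z = 0 with no continuity correction.
Step 5: Two-sided p-value via normal approximation = 2*(1 - Phi(|z|)) = 1.000000.
Step 6: alpha = 0.05. fail to reject H0.

R = 8, z = 0.0000, p = 1.000000, fail to reject H0.


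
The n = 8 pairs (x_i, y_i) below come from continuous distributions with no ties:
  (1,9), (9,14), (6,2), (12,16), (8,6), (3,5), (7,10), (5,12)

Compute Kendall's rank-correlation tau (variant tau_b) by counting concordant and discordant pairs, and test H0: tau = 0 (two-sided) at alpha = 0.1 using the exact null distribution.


Step 1: Enumerate the 28 unordered pairs (i,j) with i<j and classify each by sign(x_j-x_i) * sign(y_j-y_i).
  (1,2):dx=+8,dy=+5->C; (1,3):dx=+5,dy=-7->D; (1,4):dx=+11,dy=+7->C; (1,5):dx=+7,dy=-3->D
  (1,6):dx=+2,dy=-4->D; (1,7):dx=+6,dy=+1->C; (1,8):dx=+4,dy=+3->C; (2,3):dx=-3,dy=-12->C
  (2,4):dx=+3,dy=+2->C; (2,5):dx=-1,dy=-8->C; (2,6):dx=-6,dy=-9->C; (2,7):dx=-2,dy=-4->C
  (2,8):dx=-4,dy=-2->C; (3,4):dx=+6,dy=+14->C; (3,5):dx=+2,dy=+4->C; (3,6):dx=-3,dy=+3->D
  (3,7):dx=+1,dy=+8->C; (3,8):dx=-1,dy=+10->D; (4,5):dx=-4,dy=-10->C; (4,6):dx=-9,dy=-11->C
  (4,7):dx=-5,dy=-6->C; (4,8):dx=-7,dy=-4->C; (5,6):dx=-5,dy=-1->C; (5,7):dx=-1,dy=+4->D
  (5,8):dx=-3,dy=+6->D; (6,7):dx=+4,dy=+5->C; (6,8):dx=+2,dy=+7->C; (7,8):dx=-2,dy=+2->D
Step 2: C = 20, D = 8, total pairs = 28.
Step 3: tau = (C - D)/(n(n-1)/2) = (20 - 8)/28 = 0.428571.
Step 4: Exact two-sided p-value (enumerate n! = 40320 permutations of y under H0): p = 0.178869.
Step 5: alpha = 0.1. fail to reject H0.

tau_b = 0.4286 (C=20, D=8), p = 0.178869, fail to reject H0.


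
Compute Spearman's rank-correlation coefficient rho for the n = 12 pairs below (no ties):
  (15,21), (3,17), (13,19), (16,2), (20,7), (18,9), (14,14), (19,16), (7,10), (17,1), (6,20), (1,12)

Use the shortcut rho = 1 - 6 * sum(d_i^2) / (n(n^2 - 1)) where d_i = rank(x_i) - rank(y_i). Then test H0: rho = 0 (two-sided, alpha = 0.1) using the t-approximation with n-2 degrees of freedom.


Step 1: Rank x and y separately (midranks; no ties here).
rank(x): 15->7, 3->2, 13->5, 16->8, 20->12, 18->10, 14->6, 19->11, 7->4, 17->9, 6->3, 1->1
rank(y): 21->12, 17->9, 19->10, 2->2, 7->3, 9->4, 14->7, 16->8, 10->5, 1->1, 20->11, 12->6
Step 2: d_i = R_x(i) - R_y(i); compute d_i^2.
  (7-12)^2=25, (2-9)^2=49, (5-10)^2=25, (8-2)^2=36, (12-3)^2=81, (10-4)^2=36, (6-7)^2=1, (11-8)^2=9, (4-5)^2=1, (9-1)^2=64, (3-11)^2=64, (1-6)^2=25
sum(d^2) = 416.
Step 3: rho = 1 - 6*416 / (12*(12^2 - 1)) = 1 - 2496/1716 = -0.454545.
Step 4: Under H0, t = rho * sqrt((n-2)/(1-rho^2)) = -1.6137 ~ t(10).
Step 5: Two-sided p-value from the t-distribution with 10 df = 0.137658.
Step 6: alpha = 0.1. fail to reject H0.

rho = -0.4545, p = 0.137658, fail to reject H0 at alpha = 0.1.


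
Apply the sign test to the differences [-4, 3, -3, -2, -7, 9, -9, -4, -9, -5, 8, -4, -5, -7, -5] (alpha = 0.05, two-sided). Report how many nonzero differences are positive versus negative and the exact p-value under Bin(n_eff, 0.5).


Step 1: Discard zero differences. Original n = 15; n_eff = number of nonzero differences = 15.
Nonzero differences (with sign): -4, +3, -3, -2, -7, +9, -9, -4, -9, -5, +8, -4, -5, -7, -5
Step 2: Count signs: positive = 3, negative = 12.
Step 3: Under H0: P(positive) = 0.5, so the number of positives S ~ Bin(15, 0.5).
Step 4: Two-sided exact p-value = sum of Bin(15,0.5) probabilities at or below the observed probability = 0.035156.
Step 5: alpha = 0.05. reject H0.

n_eff = 15, pos = 3, neg = 12, p = 0.035156, reject H0.


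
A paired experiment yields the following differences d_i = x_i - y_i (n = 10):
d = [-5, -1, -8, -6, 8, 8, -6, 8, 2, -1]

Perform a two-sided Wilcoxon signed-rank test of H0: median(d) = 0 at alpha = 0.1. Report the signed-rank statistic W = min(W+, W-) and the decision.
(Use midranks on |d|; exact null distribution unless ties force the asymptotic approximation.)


Step 1: Drop any zero differences (none here) and take |d_i|.
|d| = [5, 1, 8, 6, 8, 8, 6, 8, 2, 1]
Step 2: Midrank |d_i| (ties get averaged ranks).
ranks: |5|->4, |1|->1.5, |8|->8.5, |6|->5.5, |8|->8.5, |8|->8.5, |6|->5.5, |8|->8.5, |2|->3, |1|->1.5
Step 3: Attach original signs; sum ranks with positive sign and with negative sign.
W+ = 8.5 + 8.5 + 8.5 + 3 = 28.5
W- = 4 + 1.5 + 8.5 + 5.5 + 5.5 + 1.5 = 26.5
(Check: W+ + W- = 55 should equal n(n+1)/2 = 55.)
Step 4: Test statistic W = min(W+, W-) = 26.5.
Step 5: Ties in |d|, so use the tie-corrected normal approximation.
        E[W] = n(n+1)/4 = 10*11/4 = 27.5.
        Tie groups: |d|=1 (t=2), |d|=6 (t=2), |d|=8 (t=4); sum(t^3 - t) = 72.
        Var[W] = n(n+1)(2n+1)/24 - sum(t^3-t)/48 = 2310/24 - 72/48 = 94.75.
        z = (W - E[W]) / sqrt(Var[W]) = (26.5 - 27.5) / 9.7340 = -0.1027.
        Two-sided p = 2*Phi(z) = 0.918175.
Step 6: alpha = 0.1. fail to reject H0.

W+ = 28.5, W- = 26.5, W = min = 26.5, p = 0.918175, fail to reject H0.


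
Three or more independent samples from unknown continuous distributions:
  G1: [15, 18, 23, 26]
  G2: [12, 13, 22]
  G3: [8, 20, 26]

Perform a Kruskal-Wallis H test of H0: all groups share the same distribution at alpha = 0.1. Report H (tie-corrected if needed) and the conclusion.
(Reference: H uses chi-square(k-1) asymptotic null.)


Step 1: Combine all N = 10 observations and assign midranks.
sorted (value, group, rank): (8,G3,1), (12,G2,2), (13,G2,3), (15,G1,4), (18,G1,5), (20,G3,6), (22,G2,7), (23,G1,8), (26,G1,9.5), (26,G3,9.5)
Step 2: Sum ranks within each group.
R_1 = 26.5 (n_1 = 4)
R_2 = 12 (n_2 = 3)
R_3 = 16.5 (n_3 = 3)
Step 3: H = 12/(N(N+1)) * sum(R_i^2/n_i) - 3(N+1)
     = 12/(10*11) * (26.5^2/4 + 12^2/3 + 16.5^2/3) - 3*11
     = 0.109091 * 314.312 - 33
     = 1.288636.
Step 4: Ties present; correction factor C = 1 - 6/(10^3 - 10) = 0.993939. Corrected H = 1.288636 / 0.993939 = 1.296494.
Step 5: Under H0, H ~ chi^2(2); p-value = 0.522962.
Step 6: alpha = 0.1. fail to reject H0.

H = 1.2965, df = 2, p = 0.522962, fail to reject H0.


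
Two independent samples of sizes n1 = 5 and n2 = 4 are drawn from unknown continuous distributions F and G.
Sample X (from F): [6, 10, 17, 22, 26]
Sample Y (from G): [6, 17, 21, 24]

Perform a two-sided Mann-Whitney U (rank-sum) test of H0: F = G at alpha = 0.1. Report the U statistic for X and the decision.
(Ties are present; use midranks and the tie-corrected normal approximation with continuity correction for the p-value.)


Step 1: Combine and sort all 9 observations; assign midranks.
sorted (value, group): (6,X), (6,Y), (10,X), (17,X), (17,Y), (21,Y), (22,X), (24,Y), (26,X)
ranks: 6->1.5, 6->1.5, 10->3, 17->4.5, 17->4.5, 21->6, 22->7, 24->8, 26->9
Step 2: Rank sum for X: R1 = 1.5 + 3 + 4.5 + 7 + 9 = 25.
Step 3: U_X = R1 - n1(n1+1)/2 = 25 - 5*6/2 = 25 - 15 = 10.
       U_Y = n1*n2 - U_X = 20 - 10 = 10.
Step 4: Ties are present, so use the tie-corrected normal approximation (with continuity correction) for the p-value.
Step 5: p-value = 1.000000; compare to alpha = 0.1. fail to reject H0.

U_X = 10, p = 1.000000, fail to reject H0 at alpha = 0.1.


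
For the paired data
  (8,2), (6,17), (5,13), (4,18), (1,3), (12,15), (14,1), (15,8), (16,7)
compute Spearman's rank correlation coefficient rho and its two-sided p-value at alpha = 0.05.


Step 1: Rank x and y separately (midranks; no ties here).
rank(x): 8->5, 6->4, 5->3, 4->2, 1->1, 12->6, 14->7, 15->8, 16->9
rank(y): 2->2, 17->8, 13->6, 18->9, 3->3, 15->7, 1->1, 8->5, 7->4
Step 2: d_i = R_x(i) - R_y(i); compute d_i^2.
  (5-2)^2=9, (4-8)^2=16, (3-6)^2=9, (2-9)^2=49, (1-3)^2=4, (6-7)^2=1, (7-1)^2=36, (8-5)^2=9, (9-4)^2=25
sum(d^2) = 158.
Step 3: rho = 1 - 6*158 / (9*(9^2 - 1)) = 1 - 948/720 = -0.316667.
Step 4: Under H0, t = rho * sqrt((n-2)/(1-rho^2)) = -0.8833 ~ t(7).
Step 5: Two-sided p-value from the t-distribution with 7 df = 0.406397.
Step 6: alpha = 0.05. fail to reject H0.

rho = -0.3167, p = 0.406397, fail to reject H0 at alpha = 0.05.


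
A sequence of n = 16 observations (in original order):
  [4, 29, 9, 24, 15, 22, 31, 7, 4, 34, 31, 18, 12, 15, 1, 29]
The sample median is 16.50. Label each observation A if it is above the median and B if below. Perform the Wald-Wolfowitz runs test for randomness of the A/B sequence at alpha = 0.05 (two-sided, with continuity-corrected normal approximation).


Step 1: Compute median = 16.50; label A = above, B = below.
Labels in order: BABABAABBAAABBBA  (n_A = 8, n_B = 8)
Step 2: Count runs R = 10.
Step 3: Under H0 (random ordering), E[R] = 2*n_A*n_B/(n_A+n_B) + 1 = 2*8*8/16 + 1 = 9.0000.
        Var[R] = 2*n_A*n_B*(2*n_A*n_B - n_A - n_B) / ((n_A+n_B)^2 * (n_A+n_B-1)) = 14336/3840 = 3.7333.
        SD[R] = 1.9322.
Step 4: Continuity-corrected z = (R - 0.5 - E[R]) / SD[R] = (10 - 0.5 - 9.0000) / 1.9322 = 0.2588.
Step 5: Two-sided p-value via normal approximation = 2*(1 - Phi(|z|)) = 0.795809.
Step 6: alpha = 0.05. fail to reject H0.

R = 10, z = 0.2588, p = 0.795809, fail to reject H0.


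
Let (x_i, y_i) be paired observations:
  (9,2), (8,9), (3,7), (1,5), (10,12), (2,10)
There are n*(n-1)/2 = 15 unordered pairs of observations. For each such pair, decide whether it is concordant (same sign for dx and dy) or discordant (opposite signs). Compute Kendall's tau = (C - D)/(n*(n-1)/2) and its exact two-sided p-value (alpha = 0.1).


Step 1: Enumerate the 15 unordered pairs (i,j) with i<j and classify each by sign(x_j-x_i) * sign(y_j-y_i).
  (1,2):dx=-1,dy=+7->D; (1,3):dx=-6,dy=+5->D; (1,4):dx=-8,dy=+3->D; (1,5):dx=+1,dy=+10->C
  (1,6):dx=-7,dy=+8->D; (2,3):dx=-5,dy=-2->C; (2,4):dx=-7,dy=-4->C; (2,5):dx=+2,dy=+3->C
  (2,6):dx=-6,dy=+1->D; (3,4):dx=-2,dy=-2->C; (3,5):dx=+7,dy=+5->C; (3,6):dx=-1,dy=+3->D
  (4,5):dx=+9,dy=+7->C; (4,6):dx=+1,dy=+5->C; (5,6):dx=-8,dy=-2->C
Step 2: C = 9, D = 6, total pairs = 15.
Step 3: tau = (C - D)/(n(n-1)/2) = (9 - 6)/15 = 0.200000.
Step 4: Exact two-sided p-value (enumerate n! = 720 permutations of y under H0): p = 0.719444.
Step 5: alpha = 0.1. fail to reject H0.

tau_b = 0.2000 (C=9, D=6), p = 0.719444, fail to reject H0.


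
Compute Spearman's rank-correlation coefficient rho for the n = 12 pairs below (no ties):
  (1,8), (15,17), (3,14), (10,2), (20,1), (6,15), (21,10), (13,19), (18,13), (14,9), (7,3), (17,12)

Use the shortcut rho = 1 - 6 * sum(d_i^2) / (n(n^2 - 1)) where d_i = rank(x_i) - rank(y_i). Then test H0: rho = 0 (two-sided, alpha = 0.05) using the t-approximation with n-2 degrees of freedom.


Step 1: Rank x and y separately (midranks; no ties here).
rank(x): 1->1, 15->8, 3->2, 10->5, 20->11, 6->3, 21->12, 13->6, 18->10, 14->7, 7->4, 17->9
rank(y): 8->4, 17->11, 14->9, 2->2, 1->1, 15->10, 10->6, 19->12, 13->8, 9->5, 3->3, 12->7
Step 2: d_i = R_x(i) - R_y(i); compute d_i^2.
  (1-4)^2=9, (8-11)^2=9, (2-9)^2=49, (5-2)^2=9, (11-1)^2=100, (3-10)^2=49, (12-6)^2=36, (6-12)^2=36, (10-8)^2=4, (7-5)^2=4, (4-3)^2=1, (9-7)^2=4
sum(d^2) = 310.
Step 3: rho = 1 - 6*310 / (12*(12^2 - 1)) = 1 - 1860/1716 = -0.083916.
Step 4: Under H0, t = rho * sqrt((n-2)/(1-rho^2)) = -0.2663 ~ t(10).
Step 5: Two-sided p-value from the t-distribution with 10 df = 0.795415.
Step 6: alpha = 0.05. fail to reject H0.

rho = -0.0839, p = 0.795415, fail to reject H0 at alpha = 0.05.


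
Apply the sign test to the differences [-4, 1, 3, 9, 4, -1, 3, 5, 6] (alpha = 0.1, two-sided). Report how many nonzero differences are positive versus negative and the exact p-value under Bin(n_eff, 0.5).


Step 1: Discard zero differences. Original n = 9; n_eff = number of nonzero differences = 9.
Nonzero differences (with sign): -4, +1, +3, +9, +4, -1, +3, +5, +6
Step 2: Count signs: positive = 7, negative = 2.
Step 3: Under H0: P(positive) = 0.5, so the number of positives S ~ Bin(9, 0.5).
Step 4: Two-sided exact p-value = sum of Bin(9,0.5) probabilities at or below the observed probability = 0.179688.
Step 5: alpha = 0.1. fail to reject H0.

n_eff = 9, pos = 7, neg = 2, p = 0.179688, fail to reject H0.


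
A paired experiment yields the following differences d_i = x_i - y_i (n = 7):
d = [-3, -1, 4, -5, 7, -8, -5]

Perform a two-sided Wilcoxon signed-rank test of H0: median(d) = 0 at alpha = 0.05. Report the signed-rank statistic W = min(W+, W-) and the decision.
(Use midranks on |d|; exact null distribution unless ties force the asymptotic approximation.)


Step 1: Drop any zero differences (none here) and take |d_i|.
|d| = [3, 1, 4, 5, 7, 8, 5]
Step 2: Midrank |d_i| (ties get averaged ranks).
ranks: |3|->2, |1|->1, |4|->3, |5|->4.5, |7|->6, |8|->7, |5|->4.5
Step 3: Attach original signs; sum ranks with positive sign and with negative sign.
W+ = 3 + 6 = 9
W- = 2 + 1 + 4.5 + 7 + 4.5 = 19
(Check: W+ + W- = 28 should equal n(n+1)/2 = 28.)
Step 4: Test statistic W = min(W+, W-) = 9.
Step 5: Ties in |d|, so use the tie-corrected normal approximation.
        E[W] = n(n+1)/4 = 7*8/4 = 14.
        Tie groups: |d|=5 (t=2); sum(t^3 - t) = 6.
        Var[W] = n(n+1)(2n+1)/24 - sum(t^3-t)/48 = 840/24 - 6/48 = 34.875.
        z = (W - E[W]) / sqrt(Var[W]) = (9 - 14) / 5.9055 = -0.8467.
        Two-sided p = 2*Phi(z) = 0.397180.
Step 6: alpha = 0.05. fail to reject H0.

W+ = 9, W- = 19, W = min = 9, p = 0.397180, fail to reject H0.


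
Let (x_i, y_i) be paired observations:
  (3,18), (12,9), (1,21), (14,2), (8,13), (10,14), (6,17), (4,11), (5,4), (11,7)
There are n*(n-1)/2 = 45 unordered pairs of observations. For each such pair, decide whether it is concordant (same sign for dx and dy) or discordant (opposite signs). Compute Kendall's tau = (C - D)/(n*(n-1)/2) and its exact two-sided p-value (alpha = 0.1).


Step 1: Enumerate the 45 unordered pairs (i,j) with i<j and classify each by sign(x_j-x_i) * sign(y_j-y_i).
  (1,2):dx=+9,dy=-9->D; (1,3):dx=-2,dy=+3->D; (1,4):dx=+11,dy=-16->D; (1,5):dx=+5,dy=-5->D
  (1,6):dx=+7,dy=-4->D; (1,7):dx=+3,dy=-1->D; (1,8):dx=+1,dy=-7->D; (1,9):dx=+2,dy=-14->D
  (1,10):dx=+8,dy=-11->D; (2,3):dx=-11,dy=+12->D; (2,4):dx=+2,dy=-7->D; (2,5):dx=-4,dy=+4->D
  (2,6):dx=-2,dy=+5->D; (2,7):dx=-6,dy=+8->D; (2,8):dx=-8,dy=+2->D; (2,9):dx=-7,dy=-5->C
  (2,10):dx=-1,dy=-2->C; (3,4):dx=+13,dy=-19->D; (3,5):dx=+7,dy=-8->D; (3,6):dx=+9,dy=-7->D
  (3,7):dx=+5,dy=-4->D; (3,8):dx=+3,dy=-10->D; (3,9):dx=+4,dy=-17->D; (3,10):dx=+10,dy=-14->D
  (4,5):dx=-6,dy=+11->D; (4,6):dx=-4,dy=+12->D; (4,7):dx=-8,dy=+15->D; (4,8):dx=-10,dy=+9->D
  (4,9):dx=-9,dy=+2->D; (4,10):dx=-3,dy=+5->D; (5,6):dx=+2,dy=+1->C; (5,7):dx=-2,dy=+4->D
  (5,8):dx=-4,dy=-2->C; (5,9):dx=-3,dy=-9->C; (5,10):dx=+3,dy=-6->D; (6,7):dx=-4,dy=+3->D
  (6,8):dx=-6,dy=-3->C; (6,9):dx=-5,dy=-10->C; (6,10):dx=+1,dy=-7->D; (7,8):dx=-2,dy=-6->C
  (7,9):dx=-1,dy=-13->C; (7,10):dx=+5,dy=-10->D; (8,9):dx=+1,dy=-7->D; (8,10):dx=+7,dy=-4->D
  (9,10):dx=+6,dy=+3->C
Step 2: C = 10, D = 35, total pairs = 45.
Step 3: tau = (C - D)/(n(n-1)/2) = (10 - 35)/45 = -0.555556.
Step 4: Exact two-sided p-value (enumerate n! = 3628800 permutations of y under H0): p = 0.028609.
Step 5: alpha = 0.1. reject H0.

tau_b = -0.5556 (C=10, D=35), p = 0.028609, reject H0.


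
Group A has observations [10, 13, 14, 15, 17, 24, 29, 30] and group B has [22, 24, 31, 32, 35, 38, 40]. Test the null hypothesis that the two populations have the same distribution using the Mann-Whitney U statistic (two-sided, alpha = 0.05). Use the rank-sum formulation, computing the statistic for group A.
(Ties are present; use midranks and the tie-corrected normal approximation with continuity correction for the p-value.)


Step 1: Combine and sort all 15 observations; assign midranks.
sorted (value, group): (10,X), (13,X), (14,X), (15,X), (17,X), (22,Y), (24,X), (24,Y), (29,X), (30,X), (31,Y), (32,Y), (35,Y), (38,Y), (40,Y)
ranks: 10->1, 13->2, 14->3, 15->4, 17->5, 22->6, 24->7.5, 24->7.5, 29->9, 30->10, 31->11, 32->12, 35->13, 38->14, 40->15
Step 2: Rank sum for X: R1 = 1 + 2 + 3 + 4 + 5 + 7.5 + 9 + 10 = 41.5.
Step 3: U_X = R1 - n1(n1+1)/2 = 41.5 - 8*9/2 = 41.5 - 36 = 5.5.
       U_Y = n1*n2 - U_X = 56 - 5.5 = 50.5.
Step 4: Ties are present, so use the tie-corrected normal approximation (with continuity correction) for the p-value.
Step 5: p-value = 0.010826; compare to alpha = 0.05. reject H0.

U_X = 5.5, p = 0.010826, reject H0 at alpha = 0.05.


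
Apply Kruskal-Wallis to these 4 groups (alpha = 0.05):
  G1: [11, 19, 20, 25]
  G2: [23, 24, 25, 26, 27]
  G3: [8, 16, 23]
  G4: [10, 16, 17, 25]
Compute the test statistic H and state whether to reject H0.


Step 1: Combine all N = 16 observations and assign midranks.
sorted (value, group, rank): (8,G3,1), (10,G4,2), (11,G1,3), (16,G3,4.5), (16,G4,4.5), (17,G4,6), (19,G1,7), (20,G1,8), (23,G2,9.5), (23,G3,9.5), (24,G2,11), (25,G1,13), (25,G2,13), (25,G4,13), (26,G2,15), (27,G2,16)
Step 2: Sum ranks within each group.
R_1 = 31 (n_1 = 4)
R_2 = 64.5 (n_2 = 5)
R_3 = 15 (n_3 = 3)
R_4 = 25.5 (n_4 = 4)
Step 3: H = 12/(N(N+1)) * sum(R_i^2/n_i) - 3(N+1)
     = 12/(16*17) * (31^2/4 + 64.5^2/5 + 15^2/3 + 25.5^2/4) - 3*17
     = 0.044118 * 1309.86 - 51
     = 6.788051.
Step 4: Ties present; correction factor C = 1 - 36/(16^3 - 16) = 0.991176. Corrected H = 6.788051 / 0.991176 = 6.848479.
Step 5: Under H0, H ~ chi^2(3); p-value = 0.076887.
Step 6: alpha = 0.05. fail to reject H0.

H = 6.8485, df = 3, p = 0.076887, fail to reject H0.


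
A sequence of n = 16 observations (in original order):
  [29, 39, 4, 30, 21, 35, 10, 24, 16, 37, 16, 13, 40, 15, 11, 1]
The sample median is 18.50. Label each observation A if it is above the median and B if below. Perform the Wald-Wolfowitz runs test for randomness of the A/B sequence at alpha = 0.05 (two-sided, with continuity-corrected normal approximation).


Step 1: Compute median = 18.50; label A = above, B = below.
Labels in order: AABAAABABABBABBB  (n_A = 8, n_B = 8)
Step 2: Count runs R = 10.
Step 3: Under H0 (random ordering), E[R] = 2*n_A*n_B/(n_A+n_B) + 1 = 2*8*8/16 + 1 = 9.0000.
        Var[R] = 2*n_A*n_B*(2*n_A*n_B - n_A - n_B) / ((n_A+n_B)^2 * (n_A+n_B-1)) = 14336/3840 = 3.7333.
        SD[R] = 1.9322.
Step 4: Continuity-corrected z = (R - 0.5 - E[R]) / SD[R] = (10 - 0.5 - 9.0000) / 1.9322 = 0.2588.
Step 5: Two-sided p-value via normal approximation = 2*(1 - Phi(|z|)) = 0.795809.
Step 6: alpha = 0.05. fail to reject H0.

R = 10, z = 0.2588, p = 0.795809, fail to reject H0.


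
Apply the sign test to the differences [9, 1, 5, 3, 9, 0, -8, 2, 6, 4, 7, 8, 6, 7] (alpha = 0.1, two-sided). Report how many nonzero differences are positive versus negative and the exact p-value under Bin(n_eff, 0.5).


Step 1: Discard zero differences. Original n = 14; n_eff = number of nonzero differences = 13.
Nonzero differences (with sign): +9, +1, +5, +3, +9, -8, +2, +6, +4, +7, +8, +6, +7
Step 2: Count signs: positive = 12, negative = 1.
Step 3: Under H0: P(positive) = 0.5, so the number of positives S ~ Bin(13, 0.5).
Step 4: Two-sided exact p-value = sum of Bin(13,0.5) probabilities at or below the observed probability = 0.003418.
Step 5: alpha = 0.1. reject H0.

n_eff = 13, pos = 12, neg = 1, p = 0.003418, reject H0.


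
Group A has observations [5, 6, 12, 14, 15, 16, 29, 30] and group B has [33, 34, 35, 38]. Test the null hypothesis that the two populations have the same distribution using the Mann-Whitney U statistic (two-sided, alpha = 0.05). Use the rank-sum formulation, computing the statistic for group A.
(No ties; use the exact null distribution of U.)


Step 1: Combine and sort all 12 observations; assign midranks.
sorted (value, group): (5,X), (6,X), (12,X), (14,X), (15,X), (16,X), (29,X), (30,X), (33,Y), (34,Y), (35,Y), (38,Y)
ranks: 5->1, 6->2, 12->3, 14->4, 15->5, 16->6, 29->7, 30->8, 33->9, 34->10, 35->11, 38->12
Step 2: Rank sum for X: R1 = 1 + 2 + 3 + 4 + 5 + 6 + 7 + 8 = 36.
Step 3: U_X = R1 - n1(n1+1)/2 = 36 - 8*9/2 = 36 - 36 = 0.
       U_Y = n1*n2 - U_X = 32 - 0 = 32.
Step 4: No ties, so the exact null distribution of U (based on enumerating the C(12,8) = 495 equally likely rank assignments) gives the two-sided p-value.
Step 5: p-value = 0.004040; compare to alpha = 0.05. reject H0.

U_X = 0, p = 0.004040, reject H0 at alpha = 0.05.


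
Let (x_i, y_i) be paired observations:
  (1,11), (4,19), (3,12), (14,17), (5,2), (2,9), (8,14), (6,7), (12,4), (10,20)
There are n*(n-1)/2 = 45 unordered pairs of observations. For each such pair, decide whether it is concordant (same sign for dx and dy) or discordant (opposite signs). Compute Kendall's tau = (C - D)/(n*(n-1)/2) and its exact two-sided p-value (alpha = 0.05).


Step 1: Enumerate the 45 unordered pairs (i,j) with i<j and classify each by sign(x_j-x_i) * sign(y_j-y_i).
  (1,2):dx=+3,dy=+8->C; (1,3):dx=+2,dy=+1->C; (1,4):dx=+13,dy=+6->C; (1,5):dx=+4,dy=-9->D
  (1,6):dx=+1,dy=-2->D; (1,7):dx=+7,dy=+3->C; (1,8):dx=+5,dy=-4->D; (1,9):dx=+11,dy=-7->D
  (1,10):dx=+9,dy=+9->C; (2,3):dx=-1,dy=-7->C; (2,4):dx=+10,dy=-2->D; (2,5):dx=+1,dy=-17->D
  (2,6):dx=-2,dy=-10->C; (2,7):dx=+4,dy=-5->D; (2,8):dx=+2,dy=-12->D; (2,9):dx=+8,dy=-15->D
  (2,10):dx=+6,dy=+1->C; (3,4):dx=+11,dy=+5->C; (3,5):dx=+2,dy=-10->D; (3,6):dx=-1,dy=-3->C
  (3,7):dx=+5,dy=+2->C; (3,8):dx=+3,dy=-5->D; (3,9):dx=+9,dy=-8->D; (3,10):dx=+7,dy=+8->C
  (4,5):dx=-9,dy=-15->C; (4,6):dx=-12,dy=-8->C; (4,7):dx=-6,dy=-3->C; (4,8):dx=-8,dy=-10->C
  (4,9):dx=-2,dy=-13->C; (4,10):dx=-4,dy=+3->D; (5,6):dx=-3,dy=+7->D; (5,7):dx=+3,dy=+12->C
  (5,8):dx=+1,dy=+5->C; (5,9):dx=+7,dy=+2->C; (5,10):dx=+5,dy=+18->C; (6,7):dx=+6,dy=+5->C
  (6,8):dx=+4,dy=-2->D; (6,9):dx=+10,dy=-5->D; (6,10):dx=+8,dy=+11->C; (7,8):dx=-2,dy=-7->C
  (7,9):dx=+4,dy=-10->D; (7,10):dx=+2,dy=+6->C; (8,9):dx=+6,dy=-3->D; (8,10):dx=+4,dy=+13->C
  (9,10):dx=-2,dy=+16->D
Step 2: C = 26, D = 19, total pairs = 45.
Step 3: tau = (C - D)/(n(n-1)/2) = (26 - 19)/45 = 0.155556.
Step 4: Exact two-sided p-value (enumerate n! = 3628800 permutations of y under H0): p = 0.600654.
Step 5: alpha = 0.05. fail to reject H0.

tau_b = 0.1556 (C=26, D=19), p = 0.600654, fail to reject H0.


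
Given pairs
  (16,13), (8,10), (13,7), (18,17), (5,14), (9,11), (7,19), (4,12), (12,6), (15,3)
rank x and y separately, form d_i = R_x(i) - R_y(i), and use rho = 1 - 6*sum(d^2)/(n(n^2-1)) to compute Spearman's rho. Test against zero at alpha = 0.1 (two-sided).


Step 1: Rank x and y separately (midranks; no ties here).
rank(x): 16->9, 8->4, 13->7, 18->10, 5->2, 9->5, 7->3, 4->1, 12->6, 15->8
rank(y): 13->7, 10->4, 7->3, 17->9, 14->8, 11->5, 19->10, 12->6, 6->2, 3->1
Step 2: d_i = R_x(i) - R_y(i); compute d_i^2.
  (9-7)^2=4, (4-4)^2=0, (7-3)^2=16, (10-9)^2=1, (2-8)^2=36, (5-5)^2=0, (3-10)^2=49, (1-6)^2=25, (6-2)^2=16, (8-1)^2=49
sum(d^2) = 196.
Step 3: rho = 1 - 6*196 / (10*(10^2 - 1)) = 1 - 1176/990 = -0.187879.
Step 4: Under H0, t = rho * sqrt((n-2)/(1-rho^2)) = -0.5410 ~ t(8).
Step 5: Two-sided p-value from the t-distribution with 8 df = 0.603218.
Step 6: alpha = 0.1. fail to reject H0.

rho = -0.1879, p = 0.603218, fail to reject H0 at alpha = 0.1.


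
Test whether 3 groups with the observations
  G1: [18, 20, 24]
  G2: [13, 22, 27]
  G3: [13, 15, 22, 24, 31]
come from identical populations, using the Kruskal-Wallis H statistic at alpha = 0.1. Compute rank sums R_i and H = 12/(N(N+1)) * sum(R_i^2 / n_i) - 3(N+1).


Step 1: Combine all N = 11 observations and assign midranks.
sorted (value, group, rank): (13,G2,1.5), (13,G3,1.5), (15,G3,3), (18,G1,4), (20,G1,5), (22,G2,6.5), (22,G3,6.5), (24,G1,8.5), (24,G3,8.5), (27,G2,10), (31,G3,11)
Step 2: Sum ranks within each group.
R_1 = 17.5 (n_1 = 3)
R_2 = 18 (n_2 = 3)
R_3 = 30.5 (n_3 = 5)
Step 3: H = 12/(N(N+1)) * sum(R_i^2/n_i) - 3(N+1)
     = 12/(11*12) * (17.5^2/3 + 18^2/3 + 30.5^2/5) - 3*12
     = 0.090909 * 396.133 - 36
     = 0.012121.
Step 4: Ties present; correction factor C = 1 - 18/(11^3 - 11) = 0.986364. Corrected H = 0.012121 / 0.986364 = 0.012289.
Step 5: Under H0, H ~ chi^2(2); p-value = 0.993874.
Step 6: alpha = 0.1. fail to reject H0.

H = 0.0123, df = 2, p = 0.993874, fail to reject H0.


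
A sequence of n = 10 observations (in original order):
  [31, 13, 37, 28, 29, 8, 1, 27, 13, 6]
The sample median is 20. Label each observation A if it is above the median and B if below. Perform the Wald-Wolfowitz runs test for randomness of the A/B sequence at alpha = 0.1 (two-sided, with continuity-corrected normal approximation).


Step 1: Compute median = 20; label A = above, B = below.
Labels in order: ABAAABBABB  (n_A = 5, n_B = 5)
Step 2: Count runs R = 6.
Step 3: Under H0 (random ordering), E[R] = 2*n_A*n_B/(n_A+n_B) + 1 = 2*5*5/10 + 1 = 6.0000.
        Var[R] = 2*n_A*n_B*(2*n_A*n_B - n_A - n_B) / ((n_A+n_B)^2 * (n_A+n_B-1)) = 2000/900 = 2.2222.
        SD[R] = 1.4907.
Step 4: R = E[R], so z = 0 with no continuity correction.
Step 5: Two-sided p-value via normal approximation = 2*(1 - Phi(|z|)) = 1.000000.
Step 6: alpha = 0.1. fail to reject H0.

R = 6, z = 0.0000, p = 1.000000, fail to reject H0.


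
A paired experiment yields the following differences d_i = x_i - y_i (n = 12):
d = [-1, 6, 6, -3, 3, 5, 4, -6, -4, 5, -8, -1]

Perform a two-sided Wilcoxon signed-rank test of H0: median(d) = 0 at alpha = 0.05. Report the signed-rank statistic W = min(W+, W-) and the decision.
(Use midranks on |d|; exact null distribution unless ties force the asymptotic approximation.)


Step 1: Drop any zero differences (none here) and take |d_i|.
|d| = [1, 6, 6, 3, 3, 5, 4, 6, 4, 5, 8, 1]
Step 2: Midrank |d_i| (ties get averaged ranks).
ranks: |1|->1.5, |6|->10, |6|->10, |3|->3.5, |3|->3.5, |5|->7.5, |4|->5.5, |6|->10, |4|->5.5, |5|->7.5, |8|->12, |1|->1.5
Step 3: Attach original signs; sum ranks with positive sign and with negative sign.
W+ = 10 + 10 + 3.5 + 7.5 + 5.5 + 7.5 = 44
W- = 1.5 + 3.5 + 10 + 5.5 + 12 + 1.5 = 34
(Check: W+ + W- = 78 should equal n(n+1)/2 = 78.)
Step 4: Test statistic W = min(W+, W-) = 34.
Step 5: Ties in |d|, so use the tie-corrected normal approximation.
        E[W] = n(n+1)/4 = 12*13/4 = 39.
        Tie groups: |d|=1 (t=2), |d|=3 (t=2), |d|=4 (t=2), |d|=5 (t=2), |d|=6 (t=3); sum(t^3 - t) = 48.
        Var[W] = n(n+1)(2n+1)/24 - sum(t^3-t)/48 = 3900/24 - 48/48 = 161.5.
        z = (W - E[W]) / sqrt(Var[W]) = (34 - 39) / 12.7083 = -0.3934.
        Two-sided p = 2*Phi(z) = 0.693991.
Step 6: alpha = 0.05. fail to reject H0.

W+ = 44, W- = 34, W = min = 34, p = 0.693991, fail to reject H0.


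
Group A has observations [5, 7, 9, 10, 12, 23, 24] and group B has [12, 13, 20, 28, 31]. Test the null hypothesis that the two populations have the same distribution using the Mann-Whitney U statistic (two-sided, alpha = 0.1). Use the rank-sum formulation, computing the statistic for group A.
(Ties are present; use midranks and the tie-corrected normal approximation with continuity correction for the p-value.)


Step 1: Combine and sort all 12 observations; assign midranks.
sorted (value, group): (5,X), (7,X), (9,X), (10,X), (12,X), (12,Y), (13,Y), (20,Y), (23,X), (24,X), (28,Y), (31,Y)
ranks: 5->1, 7->2, 9->3, 10->4, 12->5.5, 12->5.5, 13->7, 20->8, 23->9, 24->10, 28->11, 31->12
Step 2: Rank sum for X: R1 = 1 + 2 + 3 + 4 + 5.5 + 9 + 10 = 34.5.
Step 3: U_X = R1 - n1(n1+1)/2 = 34.5 - 7*8/2 = 34.5 - 28 = 6.5.
       U_Y = n1*n2 - U_X = 35 - 6.5 = 28.5.
Step 4: Ties are present, so use the tie-corrected normal approximation (with continuity correction) for the p-value.
Step 5: p-value = 0.087602; compare to alpha = 0.1. reject H0.

U_X = 6.5, p = 0.087602, reject H0 at alpha = 0.1.


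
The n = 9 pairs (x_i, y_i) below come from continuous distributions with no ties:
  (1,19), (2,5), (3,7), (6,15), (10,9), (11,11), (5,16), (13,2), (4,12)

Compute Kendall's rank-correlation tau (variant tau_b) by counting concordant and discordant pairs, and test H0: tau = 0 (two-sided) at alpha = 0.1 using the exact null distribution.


Step 1: Enumerate the 36 unordered pairs (i,j) with i<j and classify each by sign(x_j-x_i) * sign(y_j-y_i).
  (1,2):dx=+1,dy=-14->D; (1,3):dx=+2,dy=-12->D; (1,4):dx=+5,dy=-4->D; (1,5):dx=+9,dy=-10->D
  (1,6):dx=+10,dy=-8->D; (1,7):dx=+4,dy=-3->D; (1,8):dx=+12,dy=-17->D; (1,9):dx=+3,dy=-7->D
  (2,3):dx=+1,dy=+2->C; (2,4):dx=+4,dy=+10->C; (2,5):dx=+8,dy=+4->C; (2,6):dx=+9,dy=+6->C
  (2,7):dx=+3,dy=+11->C; (2,8):dx=+11,dy=-3->D; (2,9):dx=+2,dy=+7->C; (3,4):dx=+3,dy=+8->C
  (3,5):dx=+7,dy=+2->C; (3,6):dx=+8,dy=+4->C; (3,7):dx=+2,dy=+9->C; (3,8):dx=+10,dy=-5->D
  (3,9):dx=+1,dy=+5->C; (4,5):dx=+4,dy=-6->D; (4,6):dx=+5,dy=-4->D; (4,7):dx=-1,dy=+1->D
  (4,8):dx=+7,dy=-13->D; (4,9):dx=-2,dy=-3->C; (5,6):dx=+1,dy=+2->C; (5,7):dx=-5,dy=+7->D
  (5,8):dx=+3,dy=-7->D; (5,9):dx=-6,dy=+3->D; (6,7):dx=-6,dy=+5->D; (6,8):dx=+2,dy=-9->D
  (6,9):dx=-7,dy=+1->D; (7,8):dx=+8,dy=-14->D; (7,9):dx=-1,dy=-4->C; (8,9):dx=-9,dy=+10->D
Step 2: C = 14, D = 22, total pairs = 36.
Step 3: tau = (C - D)/(n(n-1)/2) = (14 - 22)/36 = -0.222222.
Step 4: Exact two-sided p-value (enumerate n! = 362880 permutations of y under H0): p = 0.476709.
Step 5: alpha = 0.1. fail to reject H0.

tau_b = -0.2222 (C=14, D=22), p = 0.476709, fail to reject H0.
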